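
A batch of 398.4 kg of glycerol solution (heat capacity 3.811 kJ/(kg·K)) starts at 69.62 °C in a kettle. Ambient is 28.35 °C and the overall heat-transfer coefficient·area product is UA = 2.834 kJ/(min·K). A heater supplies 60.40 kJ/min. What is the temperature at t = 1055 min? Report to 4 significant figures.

Lumped-capacitance energy balance: M c_p dT/dt = UA(T_amb − T) + Q̇.
dT/dt = (T_ss − T)/τ with T_ss = T_amb + Q̇/UA = 28.35 + 60.40/2.834 = 49.6626 °C, τ = M c_p/UA = 398.4·3.811/2.834 = 535.745 min.
This is linear first-order; T(t) = T_ss + (T₀ − T_ss) e^(−t/τ).
T(1055) = 49.6626 + (19.9574)·0.139566 = 52.4480 °C.

52.45 °C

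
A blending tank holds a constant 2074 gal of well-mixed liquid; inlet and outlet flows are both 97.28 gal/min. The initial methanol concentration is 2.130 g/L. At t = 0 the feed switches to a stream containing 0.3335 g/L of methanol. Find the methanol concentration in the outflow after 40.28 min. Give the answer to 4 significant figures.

Species balance on the tank: V dC/dt = Q(C_in − C).
Time constant τ = V/Q = 2074/97.28 = 21.3199 min.
C approaches C_in exponentially: C(t) = C_in + (C₀ − C_in) e^(−t/τ).
C(40.28) = 0.3335 + (2.130 − 0.3335)·e^(−40.28/21.3199) = 0.3335 + (1.79650)·0.151175 = 0.605087 g/L.

0.6051 g/L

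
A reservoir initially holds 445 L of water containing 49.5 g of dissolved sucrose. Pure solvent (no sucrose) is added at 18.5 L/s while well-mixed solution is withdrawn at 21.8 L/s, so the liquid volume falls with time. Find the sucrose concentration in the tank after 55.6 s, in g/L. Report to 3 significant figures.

0.00565 g/L

Total volume: dV/dt = Q_in − Q_out = -3.3000 L/s, so V(t) = 445 − 3.3000 t and V(55.6) = 261.52 L.
Species balance (pure solvent in): dm/dt = −Q_out · m/V(t).
Separate: dm/m = −Q_out dt/V(t) ⇒ ln(m/m₀) = −(Q_out/(Q_in−Q_out)) ln(V/V₀).
m = m₀ (V₀/V)^(Q_out/(Q_in−Q_out)) = 49.5 × (445/261.52)^(-6.6061) = 1.4776 g.
C = m/V = 1.4776/261.52 = 0.0056501 g/L.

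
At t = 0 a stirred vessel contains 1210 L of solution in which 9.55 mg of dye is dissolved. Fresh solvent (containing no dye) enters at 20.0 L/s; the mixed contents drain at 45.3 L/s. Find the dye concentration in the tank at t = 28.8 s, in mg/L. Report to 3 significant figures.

0.00381 mg/L

Let m(t) be the amount of dye. Volume: V(t) = V₀ + (Q_in − Q_out) t = 1210 − 25.300 t; V(28.8) = 481.36 L.
No dye enters, so dm/dt = −Q_out · (m/V).
dm/m = −Q_out dt/(V₀ − 25.300 t); integrating gives ln(m/m₀) = −(Q_out/(Q_in−Q_out)) ln(V/V₀).
m = m₀ (V₀/V)^(Q_out/(Q_in−Q_out)) = 9.55 × (1210/481.36)^(-1.7905) = 1.8333 mg.
C = m/V = 1.8333/481.36 = 0.0038086 mg/L.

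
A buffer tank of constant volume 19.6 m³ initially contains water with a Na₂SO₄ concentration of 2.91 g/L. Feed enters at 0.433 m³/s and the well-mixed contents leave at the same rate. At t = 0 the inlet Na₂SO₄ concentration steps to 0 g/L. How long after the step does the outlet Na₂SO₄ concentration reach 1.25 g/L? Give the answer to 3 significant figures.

Species balance: V dC/dt = Q(C_in − C) ⇒ τ = V/Q = 45.266 s.
C(t) = C_in + (C₀ − C_in) e^(−t/τ). Set C = 1.25 and solve for t:
e^(−t/τ) = (C − C_in)/(C₀ − C_in) = (1.25 − 0)/(2.91 − 0) = 0.42955
t = −τ ln(…) = 45.266 × 0.84501 = 38.250 s.

38.2 s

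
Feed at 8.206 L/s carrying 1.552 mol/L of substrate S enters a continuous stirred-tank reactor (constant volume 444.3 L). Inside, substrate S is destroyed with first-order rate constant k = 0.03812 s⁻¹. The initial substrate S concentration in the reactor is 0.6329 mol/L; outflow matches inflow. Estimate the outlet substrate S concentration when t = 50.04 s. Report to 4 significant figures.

V dC/dt = Q(C_in − C) − k V C.
dC/dt = (Q/V) C_in − (Q/V + k) C; effective rate a = Q/V + k = 0.0184695 + 0.03812 = 0.0565895 s⁻¹.
C_ss = Q C_in/(Q + kV) = 0.506537 mol/L; C(t) = C_ss + (C₀ − C_ss) e^(−a t).
C(50.04) = 0.506537 + (0.126363)·e^(−0.0565895·50.04) = 0.506537 + (0.126363)·0.0589103 = 0.513981 mol/L.

0.5140 mol/L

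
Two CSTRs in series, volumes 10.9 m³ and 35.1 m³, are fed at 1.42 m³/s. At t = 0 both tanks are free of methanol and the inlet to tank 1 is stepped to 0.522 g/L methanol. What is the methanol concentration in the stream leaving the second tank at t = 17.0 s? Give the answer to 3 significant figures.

0.167 g/L

Each tank obeys Vᵢ dCᵢ/dt = Q(Cᵢ₋₁ − Cᵢ), so τᵢ = Vᵢ/Q.
τ₁ = 10.9/1.42 = 7.6761 s; τ₂ = 35.1/1.42 = 24.718 s.
Solving the cascade with C₁(0)=C₂(0)=0 gives C₂(t) = C_in[1 − (τ₁ e^(−t/τ₁) − τ₂ e^(−t/τ₂))/(τ₁ − τ₂)].
At t = 17.0: e^(−t/τ₁) = 0.10919, e^(−t/τ₂) = 0.50271.
C₂ = 0.522·[1 − (7.6761·0.10919 − 24.718·0.50271)/(-17.042)] = 0.522·0.32005 = 0.16707 g/L.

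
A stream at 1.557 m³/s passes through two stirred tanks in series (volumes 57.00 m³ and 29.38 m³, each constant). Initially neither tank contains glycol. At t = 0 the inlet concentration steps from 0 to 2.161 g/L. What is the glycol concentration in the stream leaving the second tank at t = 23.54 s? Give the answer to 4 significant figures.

0.4767 g/L

Species balance on tank i: dCᵢ/dt = (Cᵢ₋₁ − Cᵢ)/τᵢ with τᵢ = Vᵢ/Q.
τ₁ = 57.00/1.557 = 36.6089 s; τ₂ = 29.38/1.557 = 18.8696 s.
Tank 1: C₁ = C_in(1 − e^(−t/τ₁)). Tank 2 (τ₁ ≠ τ₂): C₂ = C_in[1 − (τ₁ e^(−t/τ₁) − τ₂ e^(−t/τ₂))/(τ₁ − τ₂)].
At t = 23.54: e^(−t/τ₁) = 0.525706, e^(−t/τ₂) = 0.287220.
C₂ = 2.161·[1 − (36.6089·0.525706 − 18.8696·0.287220)/(17.7392)] = 2.161·0.220611 = 0.476741 g/L.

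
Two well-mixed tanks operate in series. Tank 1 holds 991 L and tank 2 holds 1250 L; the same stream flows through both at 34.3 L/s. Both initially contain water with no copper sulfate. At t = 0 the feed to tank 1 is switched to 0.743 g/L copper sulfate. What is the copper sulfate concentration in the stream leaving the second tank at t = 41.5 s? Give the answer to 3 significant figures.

Species balance on tank i: dCᵢ/dt = (Cᵢ₋₁ − Cᵢ)/τᵢ with τᵢ = Vᵢ/Q.
τ₁ = 991/34.3 = 28.892 s; τ₂ = 1250/34.3 = 36.443 s.
Tank 1: C₁ = C_in(1 − e^(−t/τ₁)). Tank 2 (τ₁ ≠ τ₂): C₂ = C_in[1 − (τ₁ e^(−t/τ₁) − τ₂ e^(−t/τ₂))/(τ₁ − τ₂)].
At t = 41.5: e^(−t/τ₁) = 0.23779, e^(−t/τ₂) = 0.32022.
C₂ = 0.743·[1 − (28.892·0.23779 − 36.443·0.32022)/(-7.5510)] = 0.743·0.36439 = 0.27074 g/L.

0.271 g/L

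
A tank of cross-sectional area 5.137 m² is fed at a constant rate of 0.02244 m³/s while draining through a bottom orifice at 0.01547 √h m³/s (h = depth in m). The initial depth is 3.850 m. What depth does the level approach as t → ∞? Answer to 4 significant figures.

Level balance: A dh/dt = 0.02244 − 0.01547 √h. Setting dh/dt = 0:
Q_in = 0.01547 √h_ss ⇒ √h_ss = 0.02244/0.01547 = 1.45055.
h_ss = 1.45055² = 2.10409 m. (Since h₀ = 3.850 m > h_ss, the level will fall toward this value.)

2.104 m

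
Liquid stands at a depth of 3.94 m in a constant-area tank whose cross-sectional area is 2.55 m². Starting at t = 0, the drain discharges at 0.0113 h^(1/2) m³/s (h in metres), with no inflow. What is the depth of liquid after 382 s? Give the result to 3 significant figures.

Unsteady balance on liquid volume: A dh/dt = −0.0113 √h.
∫ h^(−1/2) dh = −(0.0113/A) ∫ dt, giving 2√h = 2√h₀ − (0.0113/A) t.
√h = √3.94 − 0.0113·382/(2·2.55) = 1.9849 − 0.84639 = 1.1386.
h = 1.1386² = 1.2963 m.

1.30 m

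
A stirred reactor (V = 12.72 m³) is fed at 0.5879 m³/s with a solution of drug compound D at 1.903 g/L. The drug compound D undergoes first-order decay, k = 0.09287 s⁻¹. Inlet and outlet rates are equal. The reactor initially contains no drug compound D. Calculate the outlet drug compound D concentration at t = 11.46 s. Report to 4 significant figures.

0.5039 g/L

V dC/dt = Q(C_in − C) − k V C.
This is linear with rate a = Q/V + k = 0.139089 s⁻¹.
C_ss = Q C_in/(Q + kV) = 0.632359 g/L; C(t) = C_ss + (C₀ − C_ss) e^(−a t).
C(11.46) = 0.632359 + (-0.632359)·e^(−0.139089·11.46) = 0.632359 + (-0.632359)·0.203121 = 0.503914 g/L.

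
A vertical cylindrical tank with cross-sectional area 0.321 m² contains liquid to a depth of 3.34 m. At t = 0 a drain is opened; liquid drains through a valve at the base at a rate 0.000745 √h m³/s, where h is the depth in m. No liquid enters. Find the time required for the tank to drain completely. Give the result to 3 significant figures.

1570 s

Mass balance (ρ constant): A dh/dt = −0.000745 √h.
Separate and integrate: 2(√h − √h₀) = −(0.000745/A) t.
Tank is empty when √h = 0: t_empty = 2A√h₀/0.000745.
t_empty = 2·0.321·√3.34/0.000745 = 0.64200·1.8276/0.000745 = 1574.9 s.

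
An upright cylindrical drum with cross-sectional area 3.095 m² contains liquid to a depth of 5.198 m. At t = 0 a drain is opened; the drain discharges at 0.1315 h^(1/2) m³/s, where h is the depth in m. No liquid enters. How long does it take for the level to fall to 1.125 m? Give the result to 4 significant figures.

Mass balance (ρ constant): A dh/dt = −0.1315 √h.
Separate and integrate: 2(√h − √h₀) = −(0.1315/A) t.
t = 2A(√h₀ − √h)/0.1315 = 2·3.095·(√5.198 − √1.125)/0.1315
  = 6.19000 × (2.27991 − 1.06066) / 0.1315 = 57.3929 s.

57.39 s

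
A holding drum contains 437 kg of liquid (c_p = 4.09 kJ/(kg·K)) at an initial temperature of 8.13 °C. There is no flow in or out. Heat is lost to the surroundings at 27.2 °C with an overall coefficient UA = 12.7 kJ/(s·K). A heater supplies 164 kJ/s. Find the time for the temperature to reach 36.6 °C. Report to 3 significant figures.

M c_p dT/dt = −UA(T − T_amb) + Q̇.
τ = M c_p/UA = 140.73 s; T_ss = T_amb + Q̇/UA = 27.2 + 164/12.7 = 40.113 °C.
T(t) = T_ss + (T₀ − T_ss)e^(−t/τ); set T = 36.6:
t = −τ ln[(T − T_ss)/(T₀ − T_ss)] = −140.73 · ln(0.10985) = 310.83 s.

311 s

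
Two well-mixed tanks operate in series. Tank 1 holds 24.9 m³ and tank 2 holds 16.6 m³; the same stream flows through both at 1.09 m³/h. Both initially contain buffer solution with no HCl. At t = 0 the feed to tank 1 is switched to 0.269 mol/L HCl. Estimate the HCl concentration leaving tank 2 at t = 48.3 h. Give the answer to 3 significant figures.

Each tank obeys Vᵢ dCᵢ/dt = Q(Cᵢ₋₁ − Cᵢ), so τᵢ = Vᵢ/Q.
τ₁ = 24.9/1.09 = 22.844 h; τ₂ = 16.6/1.09 = 15.229 h.
Tank 1: C₁ = C_in(1 − e^(−t/τ₁)). Tank 2 (τ₁ ≠ τ₂): C₂ = C_in[1 − (τ₁ e^(−t/τ₁) − τ₂ e^(−t/τ₂))/(τ₁ − τ₂)].
At t = 48.3: e^(−t/τ₁) = 0.12071, e^(−t/τ₂) = 0.041940.
C₂ = 0.269·[1 − (22.844·0.12071 − 15.229·0.041940)/(7.6147)] = 0.269·0.72174 = 0.19415 mol/L.

0.194 mol/L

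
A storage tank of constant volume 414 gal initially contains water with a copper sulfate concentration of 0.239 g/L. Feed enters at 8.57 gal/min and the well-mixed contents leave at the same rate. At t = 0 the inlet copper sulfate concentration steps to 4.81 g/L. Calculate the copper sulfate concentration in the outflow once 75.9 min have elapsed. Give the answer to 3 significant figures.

3.86 g/L

Unsteady species balance (constant V, well mixed): V dC/dt = Q(C_in − C).
So dC/dt = (C_in − C)/τ with τ = V/Q = 414/8.57 = 48.308 min.
Solution: C(t) = C_in + (C₀ − C_in) e^(−t/τ).
C(75.9) = 4.81 + (0.239 − 4.81)·e^(−75.9/48.308) = 4.81 + (-4.5710)·0.20780 = 3.8601 g/L.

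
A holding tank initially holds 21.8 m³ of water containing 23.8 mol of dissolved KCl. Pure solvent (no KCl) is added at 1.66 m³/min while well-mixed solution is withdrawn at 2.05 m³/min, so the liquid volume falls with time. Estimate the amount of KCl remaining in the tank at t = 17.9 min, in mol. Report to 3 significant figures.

Let m(t) be the amount of KCl. Volume: V(t) = V₀ + (Q_in − Q_out) t = 21.8 − 0.39000 t; V(17.9) = 14.819 m³.
Solute balance: dm/dt = 0 − Q_out C = −Q_out m/V(t).
dm/m = −Q_out dt/(V₀ − 0.39000 t); integrating gives ln(m/m₀) = −(Q_out/(Q_in−Q_out)) ln(V/V₀).
m = m₀ (V₀/V)^(Q_out/(Q_in−Q_out)) = 23.8 × (21.8/14.819)^(-5.2564) = 3.1290 mol.

3.13 mol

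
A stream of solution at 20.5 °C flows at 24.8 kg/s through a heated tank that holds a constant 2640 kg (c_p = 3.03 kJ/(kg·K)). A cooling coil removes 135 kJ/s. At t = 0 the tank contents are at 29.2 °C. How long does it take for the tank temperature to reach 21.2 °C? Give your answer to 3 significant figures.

153 s

M c_p dT/dt = ṁ c_p (T_in − T) − Q̇.
τ = M/ṁ = 106.45 s; T_ss = T_in − Q̇/(ṁ c_p) = 18.703 °C.
T(t) = T_ss + (T₀ − T_ss) e^(−t/τ). Set T = 21.2:
e^(−t/τ) = (21.2 − 18.703)/(29.2 − 18.703) = 0.23784
t = −106.45 · ln(0.23784) = 152.88 s.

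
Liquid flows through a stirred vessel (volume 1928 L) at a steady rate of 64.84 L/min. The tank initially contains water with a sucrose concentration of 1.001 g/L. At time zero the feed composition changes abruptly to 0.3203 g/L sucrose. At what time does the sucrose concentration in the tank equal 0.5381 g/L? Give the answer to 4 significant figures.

Species balance: V dC/dt = Q(C_in − C) ⇒ τ = V/Q = 29.7347 min.
C(t) = C_in + (C₀ − C_in) e^(−t/τ). Set C = 0.5381 and solve for t:
e^(−t/τ) = (C − C_in)/(C₀ − C_in) = (0.5381 − 0.3203)/(1.001 − 0.3203) = 0.319965
t = −τ ln(…) = 29.7347 × 1.13954 = 33.8840 min.

33.88 min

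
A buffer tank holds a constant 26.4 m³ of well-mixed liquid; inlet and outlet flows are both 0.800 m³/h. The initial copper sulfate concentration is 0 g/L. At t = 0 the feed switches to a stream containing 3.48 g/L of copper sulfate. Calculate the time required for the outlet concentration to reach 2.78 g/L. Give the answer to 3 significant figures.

52.9 h

Species balance: V dC/dt = Q(C_in − C) ⇒ τ = V/Q = 33.000 h.
C(t) = C_in + (C₀ − C_in) e^(−t/τ). Set C = 2.78 and solve for t:
e^(−t/τ) = (C − C_in)/(C₀ − C_in) = (2.78 − 3.48)/(0 − 3.48) = 0.20115
t = −τ ln(…) = 33.000 × 1.6037 = 52.922 h.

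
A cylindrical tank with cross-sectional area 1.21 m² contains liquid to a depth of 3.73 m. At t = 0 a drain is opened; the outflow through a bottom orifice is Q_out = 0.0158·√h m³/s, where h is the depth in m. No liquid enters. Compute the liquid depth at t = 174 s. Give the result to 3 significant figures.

0.632 m

Volume balance on the tank: A dh/dt = −0.0158 √h.
Separate and integrate: 2(√h − √h₀) = −(0.0158/A) t.
√h = √3.73 − 0.0158·174/(2·1.21) = 1.9313 − 1.1360 = 0.79529.
h = 0.79529² = 0.63248 m.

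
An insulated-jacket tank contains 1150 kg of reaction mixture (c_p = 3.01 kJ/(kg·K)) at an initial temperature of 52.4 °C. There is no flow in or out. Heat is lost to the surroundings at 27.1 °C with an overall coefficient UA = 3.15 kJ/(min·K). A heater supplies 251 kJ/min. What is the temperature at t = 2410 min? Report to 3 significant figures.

101 °C

Energy balance: M c_p dT/dt = −UA(T − T_amb) + Q̇.
dT/dt = (T_ss − T)/τ with T_ss = T_amb + Q̇/UA = 27.1 + 251/3.15 = 106.78 °C, τ = M c_p/UA = 1150·3.01/3.15 = 1098.9 min.
Solution: T(t) = T_ss + (T₀ − T_ss) e^(−t/τ).
T(2410) = 106.78 + (-54.383)·0.11157 = 100.72 °C.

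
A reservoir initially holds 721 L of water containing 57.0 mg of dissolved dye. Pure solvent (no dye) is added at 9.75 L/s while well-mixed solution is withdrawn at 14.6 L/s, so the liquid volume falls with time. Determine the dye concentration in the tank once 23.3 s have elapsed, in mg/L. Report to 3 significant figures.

0.0561 mg/L

Let m(t) be the amount of dye. Volume: V(t) = V₀ + (Q_in − Q_out) t = 721 − 4.8500 t; V(23.3) = 608.00 L.
Solute balance: dm/dt = 0 − Q_out C = −Q_out m/V(t).
dm/m = −Q_out dt/(V₀ − 4.8500 t); integrating gives ln(m/m₀) = −(Q_out/(Q_in−Q_out)) ln(V/V₀).
m = m₀ (V₀/V)^(Q_out/(Q_in−Q_out)) = 57.0 × (721/608.00)^(-3.0103) = 34.120 mg.
C = m/V = 34.120/608.00 = 0.056118 mg/L.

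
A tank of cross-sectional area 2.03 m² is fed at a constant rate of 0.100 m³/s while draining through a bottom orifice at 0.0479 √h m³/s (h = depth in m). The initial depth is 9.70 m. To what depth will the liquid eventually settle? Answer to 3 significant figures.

Level balance: A dh/dt = 0.100 − 0.0479 √h. Setting dh/dt = 0:
Q_in = 0.0479 √h_ss ⇒ √h_ss = 0.100/0.0479 = 2.0877.
h_ss = 2.0877² = 4.3584 m. (Since h₀ = 9.70 m > h_ss, the level will fall toward this value.)

4.36 m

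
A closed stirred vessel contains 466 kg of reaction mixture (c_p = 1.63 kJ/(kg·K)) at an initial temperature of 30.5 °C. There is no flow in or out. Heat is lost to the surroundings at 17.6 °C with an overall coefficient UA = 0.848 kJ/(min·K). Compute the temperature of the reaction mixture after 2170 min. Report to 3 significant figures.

Heat balance on the well-mixed liquid: M c_p dT/dt = −UA(T − T_amb).
dT/dt = (T_ss − T)/τ with T_ss = T_amb = 17.600 °C, τ = M c_p/UA = 466·1.63/0.848 = 895.73 min.
T approaches T_ss exponentially: T(t) = T_ss + (T₀ − T_ss) e^(−t/τ).
T(2170) = 17.600 + (12.900)·0.088691 = 18.744 °C.

18.7 °C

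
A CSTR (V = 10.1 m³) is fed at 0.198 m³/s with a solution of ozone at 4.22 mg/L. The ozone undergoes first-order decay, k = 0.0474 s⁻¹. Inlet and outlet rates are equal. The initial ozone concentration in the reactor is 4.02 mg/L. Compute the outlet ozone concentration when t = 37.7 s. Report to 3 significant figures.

Accumulation = in − out − consumed: V dC/dt = Q C_in − Q C − k V C.
This is linear with rate a = Q/V + k = 0.067004 s⁻¹.
C_ss = Q C_in/(Q + kV) = 1.2347 mg/L; C(t) = C_ss + (C₀ − C_ss) e^(−a t).
C(37.7) = 1.2347 + (2.7853)·e^(−0.067004·37.7) = 1.2347 + (2.7853)·0.079974 = 1.4574 mg/L.

1.46 mg/L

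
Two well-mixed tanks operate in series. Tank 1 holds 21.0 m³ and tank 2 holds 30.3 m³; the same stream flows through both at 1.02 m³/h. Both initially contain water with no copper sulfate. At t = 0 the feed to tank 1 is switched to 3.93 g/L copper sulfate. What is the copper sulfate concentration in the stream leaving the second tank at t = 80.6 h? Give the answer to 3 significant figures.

3.26 g/L

Species balance on tank i: dCᵢ/dt = (Cᵢ₋₁ − Cᵢ)/τᵢ with τᵢ = Vᵢ/Q.
τ₁ = 21.0/1.02 = 20.588 h; τ₂ = 30.3/1.02 = 29.706 h.
Tank 1: C₁ = C_in(1 − e^(−t/τ₁)). Tank 2 (τ₁ ≠ τ₂): C₂ = C_in[1 − (τ₁ e^(−t/τ₁) − τ₂ e^(−t/τ₂))/(τ₁ − τ₂)].
At t = 80.6: e^(−t/τ₁) = 0.019943, e^(−t/τ₂) = 0.066320.
C₂ = 3.93·[1 − (20.588·0.019943 − 29.706·0.066320)/(-9.1176)] = 3.93·0.82896 = 3.2578 g/L.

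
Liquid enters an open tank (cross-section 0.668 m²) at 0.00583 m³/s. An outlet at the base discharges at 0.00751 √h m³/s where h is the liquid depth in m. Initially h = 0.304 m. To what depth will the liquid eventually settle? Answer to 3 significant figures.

0.603 m

A dh/dt = Q_in − 0.00751 √h. Steady state requires inflow = outflow:
Q_in = 0.00751 √h_ss ⇒ √h_ss = 0.00583/0.00751 = 0.77630.
h_ss = 0.77630² = 0.60264 m. (Since h₀ = 0.304 m < h_ss, the level will rise toward this value.)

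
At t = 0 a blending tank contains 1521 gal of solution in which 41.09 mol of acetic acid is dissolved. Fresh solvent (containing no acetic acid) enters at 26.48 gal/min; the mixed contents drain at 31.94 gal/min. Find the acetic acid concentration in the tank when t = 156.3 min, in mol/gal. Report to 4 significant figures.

Total volume: dV/dt = Q_in − Q_out = -5.46000 gal/min, so V(t) = 1521 − 5.46000 t and V(156.3) = 667.602 gal.
Solute balance: dm/dt = 0 − Q_out C = −Q_out m/V(t).
dm/m = −Q_out dt/(V₀ − 5.46000 t); integrating gives ln(m/m₀) = −(Q_out/(Q_in−Q_out)) ln(V/V₀).
m = m₀ (V₀/V)^(Q_out/(Q_in−Q_out)) = 41.09 × (1521/667.602)^(-5.84982) = 0.332486 mol.
C = m/V = 0.332486/667.602 = 0.000498031 mol/gal.

0.0004980 mol/gal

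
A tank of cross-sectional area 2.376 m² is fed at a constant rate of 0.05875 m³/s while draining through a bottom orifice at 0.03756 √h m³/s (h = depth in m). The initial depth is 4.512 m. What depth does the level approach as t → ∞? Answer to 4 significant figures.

2.447 m

A dh/dt = Q_in − 0.03756 √h. Steady state requires inflow = outflow:
Q_in = 0.03756 √h_ss ⇒ √h_ss = 0.05875/0.03756 = 1.56416.
h_ss = 1.56416² = 2.44661 m. (Since h₀ = 4.512 m > h_ss, the level will fall toward this value.)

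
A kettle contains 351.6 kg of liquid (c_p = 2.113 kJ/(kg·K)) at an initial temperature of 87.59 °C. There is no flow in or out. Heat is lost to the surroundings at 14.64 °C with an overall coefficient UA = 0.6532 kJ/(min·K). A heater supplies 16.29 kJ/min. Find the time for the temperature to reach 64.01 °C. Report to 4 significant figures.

Energy balance: M c_p dT/dt = −UA(T − T_amb) + Q̇.
τ = M c_p/UA = 1137.37 min; T_ss = T_amb + Q̇/UA = 14.64 + 16.29/0.6532 = 39.5788 °C.
T(t) = T_ss + (T₀ − T_ss)e^(−t/τ); set T = 64.01:
t = −τ ln[(T − T_ss)/(T₀ − T_ss)] = −1137.37 · ln(0.508865) = 768.377 min.

768.4 min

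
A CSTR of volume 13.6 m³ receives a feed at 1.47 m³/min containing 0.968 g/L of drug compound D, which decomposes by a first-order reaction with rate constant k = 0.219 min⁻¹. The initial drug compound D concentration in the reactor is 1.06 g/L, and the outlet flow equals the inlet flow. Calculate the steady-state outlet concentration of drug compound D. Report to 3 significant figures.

Species balance: V dC/dt = Q C_in − Q C − k V C.
Steady state (dC/dt = 0): C_ss = Q C_in/(Q + kV) = C_in/(1 + kV/Q).
C_ss = 1.47·0.968/(1.47 + 0.219·13.6) = 1.4230/4.4484 = 0.31988 g/L.

0.320 g/L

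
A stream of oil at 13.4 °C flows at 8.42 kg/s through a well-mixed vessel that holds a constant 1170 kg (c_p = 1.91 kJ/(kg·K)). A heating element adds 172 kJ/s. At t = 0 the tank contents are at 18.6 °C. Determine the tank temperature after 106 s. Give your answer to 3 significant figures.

M c_p dT/dt = ṁ c_p (T_in − T) + Q̇.
τ = M/ṁ = 138.95 s; T_ss = T_in + Q̇/(ṁ c_p) = 13.4 + 172/(8.42·1.91) = 24.095 °C.
T approaches T_ss exponentially: T(t) = T_ss + (T₀ − T_ss) e^(−t/τ).
T(106) = 24.095 + (-5.4951)·e^(−106/138.95) = 24.095 + (-5.4951)·0.46634 = 21.532 °C.

21.5 °C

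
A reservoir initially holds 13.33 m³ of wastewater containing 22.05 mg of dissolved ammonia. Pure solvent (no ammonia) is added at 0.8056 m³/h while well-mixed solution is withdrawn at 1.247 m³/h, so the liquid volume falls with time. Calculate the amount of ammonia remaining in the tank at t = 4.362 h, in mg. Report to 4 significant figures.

Total volume: dV/dt = Q_in − Q_out = -0.441400 m³/h, so V(t) = 13.33 − 0.441400 t and V(4.362) = 11.4046 m³.
Species balance (pure solvent in): dm/dt = −Q_out · m/V(t).
Separate: dm/m = −Q_out dt/V(t) ⇒ ln(m/m₀) = −(Q_out/(Q_in−Q_out)) ln(V/V₀).
m = m₀ (V₀/V)^(Q_out/(Q_in−Q_out)) = 22.05 × (13.33/11.4046)^(-2.82510) = 14.1909 mg.

14.19 mg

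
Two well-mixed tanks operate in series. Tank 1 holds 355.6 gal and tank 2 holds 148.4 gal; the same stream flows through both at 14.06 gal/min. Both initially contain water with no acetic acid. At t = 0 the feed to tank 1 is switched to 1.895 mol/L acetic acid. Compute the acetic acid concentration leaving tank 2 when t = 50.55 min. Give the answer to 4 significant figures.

1.466 mol/L

Species balance on tank i: dCᵢ/dt = (Cᵢ₋₁ − Cᵢ)/τᵢ with τᵢ = Vᵢ/Q.
τ₁ = 355.6/14.06 = 25.2916 min; τ₂ = 148.4/14.06 = 10.5548 min.
Solving the cascade with C₁(0)=C₂(0)=0 gives C₂(t) = C_in[1 − (τ₁ e^(−t/τ₁) − τ₂ e^(−t/τ₂))/(τ₁ − τ₂)].
At t = 50.55: e^(−t/τ₁) = 0.135513, e^(−t/τ₂) = 0.00831823.
C₂ = 1.895·[1 − (25.2916·0.135513 − 10.5548·0.00831823)/(14.7368)] = 1.895·0.773388 = 1.46557 mol/L.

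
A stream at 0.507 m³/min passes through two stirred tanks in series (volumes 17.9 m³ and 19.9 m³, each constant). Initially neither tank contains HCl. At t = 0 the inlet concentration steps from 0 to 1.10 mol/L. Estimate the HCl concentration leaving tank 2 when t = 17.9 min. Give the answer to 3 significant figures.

0.0929 mol/L

Each tank obeys Vᵢ dCᵢ/dt = Q(Cᵢ₋₁ − Cᵢ), so τᵢ = Vᵢ/Q.
τ₁ = 17.9/0.507 = 35.306 min; τ₂ = 19.9/0.507 = 39.250 min.
Tank 1: C₁ = C_in(1 − e^(−t/τ₁)). Tank 2 (τ₁ ≠ τ₂): C₂ = C_in[1 − (τ₁ e^(−t/τ₁) − τ₂ e^(−t/τ₂))/(τ₁ − τ₂)].
At t = 17.9: e^(−t/τ₁) = 0.60230, e^(−t/τ₂) = 0.63379.
C₂ = 1.10·[1 − (35.306·0.60230 − 39.250·0.63379)/(-3.9448)] = 1.10·0.084420 = 0.092863 mol/L.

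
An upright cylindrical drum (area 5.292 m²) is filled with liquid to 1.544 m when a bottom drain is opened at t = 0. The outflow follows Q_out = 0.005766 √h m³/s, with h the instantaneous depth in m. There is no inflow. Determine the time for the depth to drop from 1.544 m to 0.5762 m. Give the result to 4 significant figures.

Unsteady balance on liquid volume: A dh/dt = −0.005766 √h.
This is separable: 2 d(√h)/dt = −0.005766/A, so √h = √h₀ − (0.005766/(2A)) t.
t = 2A(√h₀ − √h)/0.005766 = 2·5.292·(√1.544 − √0.5762)/0.005766
  = 10.5840 × (1.24258 − 0.759078) / 0.005766 = 887.506 s.

887.5 s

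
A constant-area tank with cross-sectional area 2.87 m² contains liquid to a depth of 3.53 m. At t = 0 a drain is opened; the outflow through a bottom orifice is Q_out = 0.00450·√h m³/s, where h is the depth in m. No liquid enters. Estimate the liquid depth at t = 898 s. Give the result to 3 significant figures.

1.38 m

With no inflow, A dh/dt = −0.00450 √h.
This is separable: 2 d(√h)/dt = −0.00450/A, so √h = √h₀ − (0.00450/(2A)) t.
√h = √3.53 − 0.00450·898/(2·2.87) = 1.8788 − 0.70401 = 1.1748.
h = 1.1748² = 1.3802 m.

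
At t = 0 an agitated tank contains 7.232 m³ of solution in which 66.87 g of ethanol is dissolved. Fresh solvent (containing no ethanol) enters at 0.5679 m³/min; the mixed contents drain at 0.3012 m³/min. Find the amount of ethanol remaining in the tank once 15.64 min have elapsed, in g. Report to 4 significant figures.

39.98 g

Total volume: dV/dt = Q_in − Q_out = 0.266700 m³/min, so V(t) = 7.232 + 0.266700 t and V(15.64) = 11.4032 m³.
No ethanol enters, so dm/dt = −Q_out · (m/V).
dm/m = −Q_out dt/(V₀ + 0.266700 t); integrating gives ln(m/m₀) = −(Q_out/(Q_in−Q_out)) ln(V/V₀).
m = m₀ (V₀/V)^(Q_out/(Q_in−Q_out)) = 66.87 × (7.232/11.4032)^(1.12936) = 39.9835 g.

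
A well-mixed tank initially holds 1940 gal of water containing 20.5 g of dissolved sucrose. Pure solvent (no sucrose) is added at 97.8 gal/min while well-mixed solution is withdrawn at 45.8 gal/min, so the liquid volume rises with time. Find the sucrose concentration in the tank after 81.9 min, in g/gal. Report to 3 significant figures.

Let m(t) be the amount of sucrose. Volume: V(t) = V₀ + (Q_in − Q_out) t = 1940 + 52.000 t; V(81.9) = 6198.8 gal.
Species balance (pure solvent in): dm/dt = −Q_out · m/V(t).
dm/m = −Q_out dt/(V₀ + 52.000 t); integrating gives ln(m/m₀) = −(Q_out/(Q_in−Q_out)) ln(V/V₀).
m = m₀ (V₀/V)^(Q_out/(Q_in−Q_out)) = 20.5 × (1940/6198.8)^(0.88077) = 7.3689 g.
C = m/V = 7.3689/6198.8 = 0.0011888 g/gal.

0.00119 g/gal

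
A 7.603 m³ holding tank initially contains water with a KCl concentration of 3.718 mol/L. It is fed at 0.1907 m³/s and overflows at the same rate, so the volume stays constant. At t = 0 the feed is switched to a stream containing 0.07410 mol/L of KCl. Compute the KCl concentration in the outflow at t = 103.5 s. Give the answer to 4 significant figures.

Species balance on the tank: V dC/dt = Q(C_in − C).
Rewrite as dC/dt + C/τ = C_in/τ, τ = V/Q = 39.8689 s.
C approaches C_in exponentially: C(t) = C_in + (C₀ − C_in) e^(−t/τ).
C(103.5) = 0.07410 + (3.718 − 0.07410)·e^(−103.5/39.8689) = 0.07410 + (3.64390)·0.0745707 = 0.345828 mol/L.

0.3458 mol/L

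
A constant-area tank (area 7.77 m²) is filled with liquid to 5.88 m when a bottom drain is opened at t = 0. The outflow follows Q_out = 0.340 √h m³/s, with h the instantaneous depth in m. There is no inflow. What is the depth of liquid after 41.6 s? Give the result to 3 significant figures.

Mass balance (ρ constant): A dh/dt = −0.340 √h.
∫ h^(−1/2) dh = −(0.340/A) ∫ dt, giving 2√h = 2√h₀ − (0.340/A) t.
√h = √5.88 − 0.340·41.6/(2·7.77) = 2.4249 − 0.91017 = 1.5147.
h = 1.5147² = 2.2943 m.

2.29 m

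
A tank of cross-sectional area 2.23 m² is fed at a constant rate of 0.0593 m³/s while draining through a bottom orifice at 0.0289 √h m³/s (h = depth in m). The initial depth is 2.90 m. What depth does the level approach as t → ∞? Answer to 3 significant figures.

A dh/dt = Q_in − 0.0289 √h. Steady state requires inflow = outflow:
Q_in = 0.0289 √h_ss ⇒ √h_ss = 0.0593/0.0289 = 2.0519.
h_ss = 2.0519² = 4.2103 m. (Since h₀ = 2.90 m < h_ss, the level will rise toward this value.)

4.21 m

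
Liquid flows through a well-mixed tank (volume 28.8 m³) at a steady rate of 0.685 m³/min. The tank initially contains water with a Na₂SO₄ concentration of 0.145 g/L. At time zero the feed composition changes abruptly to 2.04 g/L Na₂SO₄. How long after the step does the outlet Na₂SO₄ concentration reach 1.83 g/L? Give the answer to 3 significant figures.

92.5 min

Unsteady species balance (constant V, well mixed): V dC/dt = Q(C_in − C), so τ = V/Q = 42.044 min.
C(t) = C_in + (C₀ − C_in) e^(−t/τ). Set C = 1.83 and solve for t:
e^(−t/τ) = (C − C_in)/(C₀ − C_in) = (1.83 − 2.04)/(0.145 − 2.04) = 0.11082
t = −τ ln(…) = 42.044 × 2.1999 = 92.491 min.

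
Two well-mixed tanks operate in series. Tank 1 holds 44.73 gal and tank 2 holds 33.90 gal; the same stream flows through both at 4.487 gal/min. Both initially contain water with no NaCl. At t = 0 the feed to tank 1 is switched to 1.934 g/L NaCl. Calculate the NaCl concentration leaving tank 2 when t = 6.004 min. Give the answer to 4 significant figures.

0.2948 g/L

Species balance on tank i: dCᵢ/dt = (Cᵢ₋₁ − Cᵢ)/τᵢ with τᵢ = Vᵢ/Q.
τ₁ = 44.73/4.487 = 9.96880 min; τ₂ = 33.90/4.487 = 7.55516 min.
Solving the cascade with C₁(0)=C₂(0)=0 gives C₂(t) = C_in[1 − (τ₁ e^(−t/τ₁) − τ₂ e^(−t/τ₂))/(τ₁ − τ₂)].
At t = 6.004: e^(−t/τ₁) = 0.547562, e^(−t/τ₂) = 0.451722.
C₂ = 1.934·[1 − (9.96880·0.547562 − 7.55516·0.451722)/(2.41364)] = 1.934·0.152439 = 0.294817 g/L.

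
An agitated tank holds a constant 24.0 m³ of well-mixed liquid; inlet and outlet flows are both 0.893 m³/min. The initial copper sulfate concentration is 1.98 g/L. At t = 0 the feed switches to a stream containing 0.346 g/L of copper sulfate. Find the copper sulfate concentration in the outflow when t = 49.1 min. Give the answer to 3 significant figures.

Species balance on the tank: V dC/dt = Q(C_in − C).
So dC/dt = (C_in − C)/τ with τ = V/Q = 24.0/0.893 = 26.876 min.
C approaches C_in exponentially: C(t) = C_in + (C₀ − C_in) e^(−t/τ).
C(49.1) = 0.346 + (1.98 − 0.346)·e^(−49.1/26.876) = 0.346 + (1.6340)·0.16091 = 0.60892 g/L.

0.609 g/L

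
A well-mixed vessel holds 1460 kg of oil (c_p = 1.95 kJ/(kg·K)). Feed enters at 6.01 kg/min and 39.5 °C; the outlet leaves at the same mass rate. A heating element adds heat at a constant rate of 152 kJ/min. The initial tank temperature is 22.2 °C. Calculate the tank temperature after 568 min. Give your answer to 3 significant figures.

Energy balance: M c_p dT/dt = ṁ c_p (T_in − T) + 152.
τ = M/ṁ = 242.93 min; T_ss = T_in + Q̇/(ṁ c_p) = 39.5 + 152/(6.01·1.95) = 52.470 °C.
This is linear first-order; T(t) = T_ss + (T₀ − T_ss) e^(−t/τ).
T(568) = 52.470 + (-30.270)·e^(−568/242.93) = 52.470 + (-30.270)·0.096507 = 49.549 °C.

49.5 °C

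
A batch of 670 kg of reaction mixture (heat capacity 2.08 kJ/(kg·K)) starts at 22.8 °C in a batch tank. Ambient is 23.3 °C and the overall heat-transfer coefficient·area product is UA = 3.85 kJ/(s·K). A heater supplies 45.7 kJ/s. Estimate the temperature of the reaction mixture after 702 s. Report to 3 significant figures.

Energy balance: M c_p dT/dt = −UA(T − T_amb) + Q̇.
dT/dt = (T_ss − T)/τ with T_ss = T_amb + Q̇/UA = 23.3 + 45.7/3.85 = 35.170 °C, τ = M c_p/UA = 670·2.08/3.85 = 361.97 s.
Integrating: T(t) = T_ss + (T₀ − T_ss) e^(−t/τ).
T(702) = 35.170 + (-12.370)·0.14380 = 33.391 °C.

33.4 °C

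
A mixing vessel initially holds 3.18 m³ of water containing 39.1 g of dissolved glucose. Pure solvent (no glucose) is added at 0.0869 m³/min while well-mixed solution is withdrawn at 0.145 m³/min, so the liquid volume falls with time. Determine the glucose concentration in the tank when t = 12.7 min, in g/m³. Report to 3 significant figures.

8.28 g/m³

Let m(t) be the amount of glucose. Volume: V(t) = V₀ + (Q_in − Q_out) t = 3.18 − 0.058100 t; V(12.7) = 2.4421 m³.
Solute balance: dm/dt = 0 − Q_out C = −Q_out m/V(t).
Separate: dm/m = −Q_out dt/V(t) ⇒ ln(m/m₀) = −(Q_out/(Q_in−Q_out)) ln(V/V₀).
m = m₀ (V₀/V)^(Q_out/(Q_in−Q_out)) = 39.1 × (3.18/2.4421)^(-2.4957) = 20.231 g.
C = m/V = 20.231/2.4421 = 8.2843 g/m³.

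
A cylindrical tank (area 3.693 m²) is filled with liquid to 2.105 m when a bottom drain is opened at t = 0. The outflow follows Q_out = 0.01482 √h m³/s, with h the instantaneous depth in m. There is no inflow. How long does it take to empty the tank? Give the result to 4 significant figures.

723.1 s

A dh/dt = −Q_out = −0.01482 √h.
Separate and integrate: 2(√h − √h₀) = −(0.01482/A) t.
Tank is empty when √h = 0: t_empty = 2A√h₀/0.01482.
t_empty = 2·3.693·√2.105/0.01482 = 7.38600·1.45086/0.01482 = 723.081 s.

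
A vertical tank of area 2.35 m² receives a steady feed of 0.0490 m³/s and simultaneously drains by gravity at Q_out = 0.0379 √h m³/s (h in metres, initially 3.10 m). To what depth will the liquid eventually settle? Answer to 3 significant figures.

1.67 m

A dh/dt = Q_in − 0.0379 √h. Steady state requires inflow = outflow:
Q_in = 0.0379 √h_ss ⇒ √h_ss = 0.0490/0.0379 = 1.2929.
h_ss = 1.2929² = 1.6715 m. (Since h₀ = 3.10 m > h_ss, the level will fall toward this value.)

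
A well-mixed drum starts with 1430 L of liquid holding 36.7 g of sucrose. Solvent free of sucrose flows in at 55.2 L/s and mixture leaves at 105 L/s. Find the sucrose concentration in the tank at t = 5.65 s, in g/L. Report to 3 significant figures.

0.0201 g/L

Let m(t) be the amount of sucrose. Volume: V(t) = V₀ + (Q_in − Q_out) t = 1430 − 49.800 t; V(5.65) = 1148.6 L.
Solute balance: dm/dt = 0 − Q_out C = −Q_out m/V(t).
dm/m = −Q_out dt/(V₀ − 49.800 t); integrating gives ln(m/m₀) = −(Q_out/(Q_in−Q_out)) ln(V/V₀).
m = m₀ (V₀/V)^(Q_out/(Q_in−Q_out)) = 36.7 × (1430/1148.6)^(-2.1084) = 23.123 g.
C = m/V = 23.123/1148.6 = 0.020131 g/L.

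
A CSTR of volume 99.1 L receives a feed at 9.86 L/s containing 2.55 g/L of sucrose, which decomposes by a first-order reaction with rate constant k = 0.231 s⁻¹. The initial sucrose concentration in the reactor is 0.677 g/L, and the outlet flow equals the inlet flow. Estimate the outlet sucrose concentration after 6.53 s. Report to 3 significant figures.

0.757 g/L

V dC/dt = Q(C_in − C) − k V C.
dC/dt = (Q/V) C_in − (Q/V + k) C; effective rate a = Q/V + k = 0.099495 + 0.231 = 0.33050 s⁻¹.
C_ss = Q C_in/(Q + kV) = 0.76768 g/L; C(t) = C_ss + (C₀ − C_ss) e^(−a t).
C(6.53) = 0.76768 + (-0.090676)·e^(−0.33050·6.53) = 0.76768 + (-0.090676)·0.11554 = 0.75720 g/L.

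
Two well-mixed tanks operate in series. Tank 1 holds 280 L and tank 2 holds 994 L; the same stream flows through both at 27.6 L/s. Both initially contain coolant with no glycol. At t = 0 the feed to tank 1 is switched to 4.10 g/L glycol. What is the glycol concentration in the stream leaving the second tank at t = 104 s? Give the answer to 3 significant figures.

Each tank obeys Vᵢ dCᵢ/dt = Q(Cᵢ₋₁ − Cᵢ), so τᵢ = Vᵢ/Q.
τ₁ = 280/27.6 = 10.145 s; τ₂ = 994/27.6 = 36.014 s.
Solving the cascade with C₁(0)=C₂(0)=0 gives C₂(t) = C_in[1 − (τ₁ e^(−t/τ₁) − τ₂ e^(−t/τ₂))/(τ₁ − τ₂)].
At t = 104: e^(−t/τ₁) = 3.5307e-05, e^(−t/τ₂) = 0.055703.
C₂ = 4.10·[1 − (10.145·3.5307e-05 − 36.014·0.055703)/(-25.870)] = 4.10·0.92247 = 3.7821 g/L.

3.78 g/L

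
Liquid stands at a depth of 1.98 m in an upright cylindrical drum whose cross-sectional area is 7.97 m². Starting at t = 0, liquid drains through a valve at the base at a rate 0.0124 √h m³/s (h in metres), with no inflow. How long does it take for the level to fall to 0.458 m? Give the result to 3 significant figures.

Mass balance (ρ constant): A dh/dt = −0.0124 √h.
∫ h^(−1/2) dh = −(0.0124/A) ∫ dt, giving 2√h = 2√h₀ − (0.0124/A) t.
t = 2A(√h₀ − √h)/0.0124 = 2·7.97·(√1.98 − √0.458)/0.0124
  = 15.940 × (1.4071 − 0.67676) / 0.0124 = 938.88 s.

939 s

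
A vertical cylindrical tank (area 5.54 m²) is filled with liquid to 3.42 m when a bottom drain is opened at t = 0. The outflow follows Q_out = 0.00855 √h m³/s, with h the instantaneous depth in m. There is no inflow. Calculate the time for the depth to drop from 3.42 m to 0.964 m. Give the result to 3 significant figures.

1120 s

With no inflow, A dh/dt = −0.00855 √h.
∫ h^(−1/2) dh = −(0.00855/A) ∫ dt, giving 2√h = 2√h₀ − (0.00855/A) t.
t = 2A(√h₀ − √h)/0.00855 = 2·5.54·(√3.42 − √0.964)/0.00855
  = 11.080 × (1.8493 − 0.98184) / 0.00855 = 1124.2 s.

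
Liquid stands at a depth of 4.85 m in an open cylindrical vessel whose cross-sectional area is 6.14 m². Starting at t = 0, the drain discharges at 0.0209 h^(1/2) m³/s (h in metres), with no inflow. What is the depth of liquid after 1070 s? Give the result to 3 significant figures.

With no inflow, A dh/dt = −0.0209 √h.
∫ h^(−1/2) dh = −(0.0209/A) ∫ dt, giving 2√h = 2√h₀ − (0.0209/A) t.
√h = √4.85 − 0.0209·1070/(2·6.14) = 2.2023 − 1.8211 = 0.38118.
h = 0.38118² = 0.14530 m.

0.145 m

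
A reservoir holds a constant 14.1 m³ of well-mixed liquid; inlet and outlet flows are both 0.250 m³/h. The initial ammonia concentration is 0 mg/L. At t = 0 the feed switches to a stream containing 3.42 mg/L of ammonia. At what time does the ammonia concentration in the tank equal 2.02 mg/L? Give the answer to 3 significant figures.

50.4 h

Species balance: V dC/dt = Q(C_in − C) ⇒ τ = V/Q = 56.400 h.
C(t) = C_in + (C₀ − C_in) e^(−t/τ). Set C = 2.02 and solve for t:
e^(−t/τ) = (C − C_in)/(C₀ − C_in) = (2.02 − 3.42)/(0 − 3.42) = 0.40936
t = −τ ln(…) = 56.400 × 0.89317 = 50.375 h.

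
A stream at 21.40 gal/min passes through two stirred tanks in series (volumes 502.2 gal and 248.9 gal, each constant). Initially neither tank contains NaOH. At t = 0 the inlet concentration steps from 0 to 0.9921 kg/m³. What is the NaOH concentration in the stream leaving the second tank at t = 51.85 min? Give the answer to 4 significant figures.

Each tank obeys Vᵢ dCᵢ/dt = Q(Cᵢ₋₁ − Cᵢ), so τᵢ = Vᵢ/Q.
τ₁ = 502.2/21.40 = 23.4673 min; τ₂ = 248.9/21.40 = 11.6308 min.
Solving the cascade with C₁(0)=C₂(0)=0 gives C₂(t) = C_in[1 − (τ₁ e^(−t/τ₁) − τ₂ e^(−t/τ₂))/(τ₁ − τ₂)].
At t = 51.85: e^(−t/τ₁) = 0.109760, e^(−t/τ₂) = 0.0115858.
C₂ = 0.9921·[1 − (23.4673·0.109760 − 11.6308·0.0115858)/(11.8364)] = 0.9921·0.793771 = 0.787500 kg/m³.

0.7875 kg/m³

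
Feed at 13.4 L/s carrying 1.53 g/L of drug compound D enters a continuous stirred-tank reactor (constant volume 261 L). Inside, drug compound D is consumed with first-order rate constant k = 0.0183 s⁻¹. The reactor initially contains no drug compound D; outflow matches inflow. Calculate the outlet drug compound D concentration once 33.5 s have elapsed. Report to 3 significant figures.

Accumulation = in − out − consumed: V dC/dt = Q C_in − Q C − k V C.
dC/dt = (Q/V) C_in − (Q/V + k) C; effective rate a = Q/V + k = 0.051341 + 0.0183 = 0.069641 s⁻¹.
C_ss = Q C_in/(Q + kV) = 1.1280 g/L; C(t) = C_ss + (C₀ − C_ss) e^(−a t).
C(33.5) = 1.1280 + (-1.1280)·e^(−0.069641·33.5) = 1.1280 + (-1.1280)·0.097007 = 1.0185 g/L.

1.02 g/L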